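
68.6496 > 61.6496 True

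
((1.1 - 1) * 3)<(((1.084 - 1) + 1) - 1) False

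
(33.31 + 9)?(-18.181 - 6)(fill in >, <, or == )>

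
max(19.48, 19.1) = 19.48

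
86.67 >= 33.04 True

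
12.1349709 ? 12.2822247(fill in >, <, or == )<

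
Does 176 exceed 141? Yes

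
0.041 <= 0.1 True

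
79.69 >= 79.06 True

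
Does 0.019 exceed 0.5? No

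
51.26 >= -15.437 True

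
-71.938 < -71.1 True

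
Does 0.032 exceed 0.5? No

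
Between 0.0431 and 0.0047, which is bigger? 0.0431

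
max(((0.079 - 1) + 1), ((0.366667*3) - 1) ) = 0.100001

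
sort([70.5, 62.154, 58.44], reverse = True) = [70.5, 62.154, 58.44]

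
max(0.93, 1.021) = 1.021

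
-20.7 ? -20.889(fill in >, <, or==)>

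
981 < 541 False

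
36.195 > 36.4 False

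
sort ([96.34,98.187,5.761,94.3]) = [5.761,94.3,96.34,98.187]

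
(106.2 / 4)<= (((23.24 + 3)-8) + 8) False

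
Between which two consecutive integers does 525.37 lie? 525 and 526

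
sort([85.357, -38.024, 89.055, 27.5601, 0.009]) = [-38.024, 0.009, 27.5601, 85.357, 89.055]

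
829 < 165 False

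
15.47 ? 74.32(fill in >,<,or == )<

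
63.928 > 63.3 True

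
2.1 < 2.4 True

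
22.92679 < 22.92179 False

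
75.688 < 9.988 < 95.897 False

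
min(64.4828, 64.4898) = 64.4828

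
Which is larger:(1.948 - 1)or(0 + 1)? (0 + 1)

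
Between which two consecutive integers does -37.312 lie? -38 and -37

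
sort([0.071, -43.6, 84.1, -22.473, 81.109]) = [-43.6, -22.473, 0.071, 81.109, 84.1]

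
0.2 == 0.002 False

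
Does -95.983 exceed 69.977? No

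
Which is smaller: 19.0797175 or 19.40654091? 19.0797175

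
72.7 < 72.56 False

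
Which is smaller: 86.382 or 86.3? 86.3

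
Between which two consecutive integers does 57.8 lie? 57 and 58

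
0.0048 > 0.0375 False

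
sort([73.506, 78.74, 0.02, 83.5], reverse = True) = [83.5, 78.74, 73.506, 0.02]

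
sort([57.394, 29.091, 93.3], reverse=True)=[93.3, 57.394, 29.091]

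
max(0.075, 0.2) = 0.2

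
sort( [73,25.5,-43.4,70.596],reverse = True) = [73,70.596,25.5,-43.4]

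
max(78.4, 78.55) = 78.55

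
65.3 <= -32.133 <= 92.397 False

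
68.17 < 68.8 True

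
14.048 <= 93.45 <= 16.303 False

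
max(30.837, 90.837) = 90.837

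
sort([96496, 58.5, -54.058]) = [-54.058, 58.5, 96496]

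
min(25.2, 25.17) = 25.17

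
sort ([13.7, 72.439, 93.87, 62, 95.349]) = [13.7, 62, 72.439, 93.87, 95.349]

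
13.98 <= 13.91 False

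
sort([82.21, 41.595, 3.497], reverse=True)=[82.21, 41.595, 3.497]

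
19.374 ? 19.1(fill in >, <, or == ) >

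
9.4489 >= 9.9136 False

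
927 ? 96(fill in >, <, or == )>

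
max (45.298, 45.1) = 45.298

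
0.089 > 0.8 False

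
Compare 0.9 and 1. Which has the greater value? 1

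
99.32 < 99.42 True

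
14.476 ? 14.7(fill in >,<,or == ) <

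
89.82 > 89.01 True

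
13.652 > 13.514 True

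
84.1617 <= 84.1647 True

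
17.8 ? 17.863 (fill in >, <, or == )<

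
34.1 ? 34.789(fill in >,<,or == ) <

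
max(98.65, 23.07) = 98.65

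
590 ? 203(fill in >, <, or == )>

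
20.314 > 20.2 True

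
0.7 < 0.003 False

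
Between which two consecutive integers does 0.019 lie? 0 and 1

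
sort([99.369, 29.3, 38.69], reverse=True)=[99.369, 38.69, 29.3]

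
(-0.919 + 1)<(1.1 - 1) True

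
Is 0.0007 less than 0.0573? Yes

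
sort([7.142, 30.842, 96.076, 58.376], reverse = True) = [96.076, 58.376, 30.842, 7.142]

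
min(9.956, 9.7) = 9.7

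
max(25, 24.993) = 25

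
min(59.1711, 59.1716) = 59.1711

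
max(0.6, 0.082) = 0.6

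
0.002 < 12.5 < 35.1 True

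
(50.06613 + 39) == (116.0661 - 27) False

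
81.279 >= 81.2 True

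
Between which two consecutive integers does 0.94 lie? 0 and 1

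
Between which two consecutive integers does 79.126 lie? 79 and 80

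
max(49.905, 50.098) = 50.098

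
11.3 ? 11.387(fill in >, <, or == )<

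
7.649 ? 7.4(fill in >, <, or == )>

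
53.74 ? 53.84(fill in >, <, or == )<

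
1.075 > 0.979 True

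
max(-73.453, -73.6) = -73.453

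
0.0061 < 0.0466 True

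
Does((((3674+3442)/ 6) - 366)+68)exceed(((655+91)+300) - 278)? Yes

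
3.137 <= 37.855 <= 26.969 False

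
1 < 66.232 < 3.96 False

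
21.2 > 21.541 False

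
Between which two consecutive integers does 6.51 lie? 6 and 7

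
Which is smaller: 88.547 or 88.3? 88.3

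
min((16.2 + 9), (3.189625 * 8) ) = 25.2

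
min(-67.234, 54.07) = -67.234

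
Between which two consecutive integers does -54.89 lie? -55 and -54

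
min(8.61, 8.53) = 8.53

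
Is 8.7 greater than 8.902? No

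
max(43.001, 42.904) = 43.001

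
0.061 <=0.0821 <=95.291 True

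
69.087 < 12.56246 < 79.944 False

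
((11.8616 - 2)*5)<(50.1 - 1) False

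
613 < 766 True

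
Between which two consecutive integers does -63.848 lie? -64 and -63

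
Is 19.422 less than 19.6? Yes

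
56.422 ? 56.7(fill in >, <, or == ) <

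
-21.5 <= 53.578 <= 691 True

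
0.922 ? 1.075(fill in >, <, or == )<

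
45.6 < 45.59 False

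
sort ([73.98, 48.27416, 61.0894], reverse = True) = [73.98, 61.0894, 48.27416]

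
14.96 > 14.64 True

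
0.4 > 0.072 True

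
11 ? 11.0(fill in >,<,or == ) ==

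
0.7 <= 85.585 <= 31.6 False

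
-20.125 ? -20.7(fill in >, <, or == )>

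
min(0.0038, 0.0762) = 0.0038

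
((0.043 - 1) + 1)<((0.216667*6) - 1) True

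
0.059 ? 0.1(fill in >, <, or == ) <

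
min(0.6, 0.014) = 0.014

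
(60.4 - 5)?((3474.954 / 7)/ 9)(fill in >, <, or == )>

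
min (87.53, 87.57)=87.53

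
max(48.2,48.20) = 48.20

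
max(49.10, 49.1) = 49.1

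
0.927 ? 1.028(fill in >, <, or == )<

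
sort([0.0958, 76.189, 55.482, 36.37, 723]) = [0.0958, 36.37, 55.482, 76.189, 723]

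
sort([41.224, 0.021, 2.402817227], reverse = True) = [41.224, 2.402817227, 0.021]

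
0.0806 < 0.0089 False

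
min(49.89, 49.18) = 49.18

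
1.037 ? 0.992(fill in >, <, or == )>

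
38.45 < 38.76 True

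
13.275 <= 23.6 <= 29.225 True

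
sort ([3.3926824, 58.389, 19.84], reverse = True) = [58.389, 19.84, 3.3926824]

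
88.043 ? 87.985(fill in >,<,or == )>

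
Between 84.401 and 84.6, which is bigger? 84.6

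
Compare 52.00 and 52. They are equal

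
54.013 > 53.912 True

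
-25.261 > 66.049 False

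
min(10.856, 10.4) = 10.4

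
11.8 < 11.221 False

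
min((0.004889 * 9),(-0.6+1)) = 0.044001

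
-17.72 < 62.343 True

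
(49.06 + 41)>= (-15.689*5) True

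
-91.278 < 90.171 True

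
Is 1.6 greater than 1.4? Yes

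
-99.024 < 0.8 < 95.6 True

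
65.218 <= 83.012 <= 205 True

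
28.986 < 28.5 False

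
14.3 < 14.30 False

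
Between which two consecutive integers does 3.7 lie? 3 and 4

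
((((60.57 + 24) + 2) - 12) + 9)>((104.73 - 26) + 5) False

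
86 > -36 True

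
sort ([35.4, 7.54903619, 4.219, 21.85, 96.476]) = [4.219, 7.54903619, 21.85, 35.4, 96.476]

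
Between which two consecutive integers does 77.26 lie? 77 and 78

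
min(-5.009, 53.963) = -5.009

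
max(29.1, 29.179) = 29.179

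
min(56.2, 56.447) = 56.2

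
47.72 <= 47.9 True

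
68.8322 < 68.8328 True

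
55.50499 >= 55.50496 True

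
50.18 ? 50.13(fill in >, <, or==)>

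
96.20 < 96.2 False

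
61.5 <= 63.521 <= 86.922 True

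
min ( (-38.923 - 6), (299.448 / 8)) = -44.923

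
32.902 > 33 False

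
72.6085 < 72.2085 False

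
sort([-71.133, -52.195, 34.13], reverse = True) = [34.13, -52.195, -71.133]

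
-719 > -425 False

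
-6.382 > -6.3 False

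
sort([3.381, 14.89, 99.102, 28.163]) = [3.381, 14.89, 28.163, 99.102]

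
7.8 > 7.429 True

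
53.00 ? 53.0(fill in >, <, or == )==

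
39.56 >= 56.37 False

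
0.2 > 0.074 True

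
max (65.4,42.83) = 65.4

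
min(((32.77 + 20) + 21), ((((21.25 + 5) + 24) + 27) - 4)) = 73.25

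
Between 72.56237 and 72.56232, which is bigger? 72.56237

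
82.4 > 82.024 True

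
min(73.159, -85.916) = -85.916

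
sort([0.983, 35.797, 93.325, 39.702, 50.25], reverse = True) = [93.325, 50.25, 39.702, 35.797, 0.983]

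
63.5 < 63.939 True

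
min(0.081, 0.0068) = 0.0068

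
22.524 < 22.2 False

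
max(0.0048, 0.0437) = 0.0437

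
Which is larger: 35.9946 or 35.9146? 35.9946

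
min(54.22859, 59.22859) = 54.22859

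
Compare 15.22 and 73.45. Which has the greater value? 73.45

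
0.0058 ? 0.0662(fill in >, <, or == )<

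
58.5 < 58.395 False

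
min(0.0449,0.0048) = 0.0048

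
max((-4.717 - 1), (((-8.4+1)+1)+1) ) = -5.4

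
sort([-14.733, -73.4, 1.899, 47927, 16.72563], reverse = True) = [47927, 16.72563, 1.899, -14.733, -73.4]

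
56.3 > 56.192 True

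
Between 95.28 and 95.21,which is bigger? 95.28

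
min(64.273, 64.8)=64.273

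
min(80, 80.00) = 80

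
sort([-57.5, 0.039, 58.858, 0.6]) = [-57.5, 0.039, 0.6, 58.858]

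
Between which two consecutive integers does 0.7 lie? 0 and 1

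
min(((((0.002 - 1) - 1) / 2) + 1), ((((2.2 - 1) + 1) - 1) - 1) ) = 0.001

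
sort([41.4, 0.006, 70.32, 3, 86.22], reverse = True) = [86.22, 70.32, 41.4, 3, 0.006]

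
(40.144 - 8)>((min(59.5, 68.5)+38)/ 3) False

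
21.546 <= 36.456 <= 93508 True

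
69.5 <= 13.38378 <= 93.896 False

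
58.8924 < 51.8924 False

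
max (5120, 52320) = 52320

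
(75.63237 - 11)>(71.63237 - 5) False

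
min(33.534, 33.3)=33.3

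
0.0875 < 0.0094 False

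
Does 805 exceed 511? Yes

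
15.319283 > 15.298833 True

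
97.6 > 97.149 True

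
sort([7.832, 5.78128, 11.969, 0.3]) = [0.3, 5.78128, 7.832, 11.969]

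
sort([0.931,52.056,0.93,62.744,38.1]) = [0.93,0.931,38.1,52.056,62.744]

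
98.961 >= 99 False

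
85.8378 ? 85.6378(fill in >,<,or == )>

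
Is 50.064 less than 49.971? No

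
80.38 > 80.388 False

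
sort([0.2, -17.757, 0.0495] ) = [-17.757, 0.0495, 0.2]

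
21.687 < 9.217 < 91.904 False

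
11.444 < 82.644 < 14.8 False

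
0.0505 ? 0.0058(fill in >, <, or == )>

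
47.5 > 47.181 True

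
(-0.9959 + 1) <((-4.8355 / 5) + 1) True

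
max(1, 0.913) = 1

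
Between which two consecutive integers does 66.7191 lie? 66 and 67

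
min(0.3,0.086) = 0.086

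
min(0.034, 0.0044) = 0.0044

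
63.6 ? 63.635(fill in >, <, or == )<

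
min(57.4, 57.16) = 57.16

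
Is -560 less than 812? Yes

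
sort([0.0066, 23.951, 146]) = [0.0066, 23.951, 146]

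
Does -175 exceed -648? Yes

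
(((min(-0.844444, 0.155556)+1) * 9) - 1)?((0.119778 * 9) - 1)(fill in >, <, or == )>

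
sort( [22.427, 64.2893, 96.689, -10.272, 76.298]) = [-10.272, 22.427, 64.2893, 76.298, 96.689]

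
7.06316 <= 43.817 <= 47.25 True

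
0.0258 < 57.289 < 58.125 True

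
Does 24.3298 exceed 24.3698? No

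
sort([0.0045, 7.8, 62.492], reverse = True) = [62.492, 7.8, 0.0045]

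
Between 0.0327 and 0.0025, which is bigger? 0.0327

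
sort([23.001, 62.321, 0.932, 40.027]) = [0.932, 23.001, 40.027, 62.321]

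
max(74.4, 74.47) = 74.47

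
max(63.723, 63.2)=63.723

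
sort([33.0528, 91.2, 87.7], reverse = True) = [91.2, 87.7, 33.0528]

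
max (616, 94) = 616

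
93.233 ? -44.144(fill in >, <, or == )>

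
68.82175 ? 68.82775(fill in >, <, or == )<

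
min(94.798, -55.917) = -55.917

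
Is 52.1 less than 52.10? No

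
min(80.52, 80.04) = 80.04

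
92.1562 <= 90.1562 False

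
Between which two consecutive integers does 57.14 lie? 57 and 58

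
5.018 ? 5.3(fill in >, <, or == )<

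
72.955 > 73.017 False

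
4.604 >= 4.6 True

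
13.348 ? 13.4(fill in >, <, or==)<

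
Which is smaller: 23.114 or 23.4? 23.114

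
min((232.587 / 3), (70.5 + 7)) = 77.5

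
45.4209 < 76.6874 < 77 True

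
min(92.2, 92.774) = 92.2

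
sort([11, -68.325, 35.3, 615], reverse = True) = [615, 35.3, 11, -68.325]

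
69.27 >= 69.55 False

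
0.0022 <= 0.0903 True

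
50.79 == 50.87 False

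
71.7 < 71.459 False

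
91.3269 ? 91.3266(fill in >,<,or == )>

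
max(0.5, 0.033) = 0.5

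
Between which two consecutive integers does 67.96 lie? 67 and 68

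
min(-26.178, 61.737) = -26.178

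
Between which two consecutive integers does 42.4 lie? 42 and 43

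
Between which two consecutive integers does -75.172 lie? -76 and -75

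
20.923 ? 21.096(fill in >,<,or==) <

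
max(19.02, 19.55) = 19.55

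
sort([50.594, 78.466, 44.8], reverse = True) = [78.466, 50.594, 44.8]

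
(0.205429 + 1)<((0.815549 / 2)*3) True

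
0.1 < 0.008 False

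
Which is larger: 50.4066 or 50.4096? 50.4096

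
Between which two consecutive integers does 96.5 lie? 96 and 97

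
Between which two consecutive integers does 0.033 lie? 0 and 1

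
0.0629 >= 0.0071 True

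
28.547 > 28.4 True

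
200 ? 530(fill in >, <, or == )<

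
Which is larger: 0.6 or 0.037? 0.6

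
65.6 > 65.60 False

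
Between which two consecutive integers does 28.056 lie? 28 and 29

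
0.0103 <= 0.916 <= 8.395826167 True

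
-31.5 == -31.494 False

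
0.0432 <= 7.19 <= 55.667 True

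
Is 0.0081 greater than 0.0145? No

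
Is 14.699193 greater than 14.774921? No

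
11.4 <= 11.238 False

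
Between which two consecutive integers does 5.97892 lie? 5 and 6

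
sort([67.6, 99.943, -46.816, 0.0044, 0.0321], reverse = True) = [99.943, 67.6, 0.0321, 0.0044, -46.816]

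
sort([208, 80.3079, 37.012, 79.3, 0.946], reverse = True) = [208, 80.3079, 79.3, 37.012, 0.946]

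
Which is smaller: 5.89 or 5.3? 5.3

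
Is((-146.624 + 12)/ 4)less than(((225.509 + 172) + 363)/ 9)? Yes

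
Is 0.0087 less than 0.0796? Yes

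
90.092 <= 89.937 False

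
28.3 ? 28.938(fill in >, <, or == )<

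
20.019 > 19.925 True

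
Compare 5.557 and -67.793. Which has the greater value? 5.557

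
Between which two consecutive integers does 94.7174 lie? 94 and 95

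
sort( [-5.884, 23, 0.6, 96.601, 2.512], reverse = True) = [96.601, 23, 2.512, 0.6, -5.884]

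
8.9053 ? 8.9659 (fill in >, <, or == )<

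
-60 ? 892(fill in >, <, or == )<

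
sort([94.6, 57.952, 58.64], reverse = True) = [94.6, 58.64, 57.952]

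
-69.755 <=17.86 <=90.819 True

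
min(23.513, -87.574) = -87.574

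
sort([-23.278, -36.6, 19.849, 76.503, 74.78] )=[-36.6, -23.278, 19.849, 74.78, 76.503]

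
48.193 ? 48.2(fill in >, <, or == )<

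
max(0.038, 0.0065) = 0.038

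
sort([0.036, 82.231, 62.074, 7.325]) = [0.036, 7.325, 62.074, 82.231]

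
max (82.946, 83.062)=83.062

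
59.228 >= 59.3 False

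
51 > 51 False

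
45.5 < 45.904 True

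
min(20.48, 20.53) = 20.48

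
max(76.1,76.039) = 76.1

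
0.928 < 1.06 True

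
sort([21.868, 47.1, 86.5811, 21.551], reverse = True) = [86.5811, 47.1, 21.868, 21.551]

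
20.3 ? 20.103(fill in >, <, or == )>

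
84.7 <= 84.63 False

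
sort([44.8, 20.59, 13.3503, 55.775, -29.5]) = [-29.5, 13.3503, 20.59, 44.8, 55.775]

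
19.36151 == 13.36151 False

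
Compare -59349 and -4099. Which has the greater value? -4099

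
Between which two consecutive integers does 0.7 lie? 0 and 1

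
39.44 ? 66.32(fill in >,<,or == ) <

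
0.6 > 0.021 True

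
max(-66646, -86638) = -66646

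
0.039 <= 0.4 True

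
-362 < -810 False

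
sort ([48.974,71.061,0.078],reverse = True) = [71.061,48.974,0.078]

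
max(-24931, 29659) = 29659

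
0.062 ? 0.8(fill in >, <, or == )<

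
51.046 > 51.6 False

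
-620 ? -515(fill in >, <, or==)<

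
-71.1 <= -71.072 True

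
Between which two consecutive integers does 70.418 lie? 70 and 71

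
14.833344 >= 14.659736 True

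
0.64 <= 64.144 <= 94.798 True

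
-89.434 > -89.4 False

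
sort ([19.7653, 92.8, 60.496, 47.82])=[19.7653, 47.82, 60.496, 92.8]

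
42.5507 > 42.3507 True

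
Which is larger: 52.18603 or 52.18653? 52.18653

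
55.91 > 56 False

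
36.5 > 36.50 False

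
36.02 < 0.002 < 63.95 False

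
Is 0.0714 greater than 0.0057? Yes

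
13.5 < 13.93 True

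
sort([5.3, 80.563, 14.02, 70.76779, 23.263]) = [5.3, 14.02, 23.263, 70.76779, 80.563]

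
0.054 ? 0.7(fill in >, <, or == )<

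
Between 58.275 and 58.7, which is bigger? 58.7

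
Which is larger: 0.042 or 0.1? 0.1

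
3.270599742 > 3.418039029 False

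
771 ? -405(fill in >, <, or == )>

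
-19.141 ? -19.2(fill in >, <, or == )>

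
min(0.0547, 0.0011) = 0.0011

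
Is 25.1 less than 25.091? No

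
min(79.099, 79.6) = 79.099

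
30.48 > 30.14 True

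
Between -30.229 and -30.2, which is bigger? -30.2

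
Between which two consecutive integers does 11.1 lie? 11 and 12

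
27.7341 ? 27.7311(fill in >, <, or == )>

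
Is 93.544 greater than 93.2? Yes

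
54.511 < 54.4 False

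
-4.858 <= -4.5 True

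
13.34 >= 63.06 False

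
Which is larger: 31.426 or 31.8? 31.8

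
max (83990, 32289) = 83990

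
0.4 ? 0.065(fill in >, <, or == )>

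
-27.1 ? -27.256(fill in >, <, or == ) >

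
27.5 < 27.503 True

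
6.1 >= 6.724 False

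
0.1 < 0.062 False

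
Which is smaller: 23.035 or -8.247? -8.247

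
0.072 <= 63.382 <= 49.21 False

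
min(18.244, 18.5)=18.244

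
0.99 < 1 True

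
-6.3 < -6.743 False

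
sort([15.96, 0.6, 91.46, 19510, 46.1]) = [0.6, 15.96, 46.1, 91.46, 19510]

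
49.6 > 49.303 True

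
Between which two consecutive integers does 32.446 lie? 32 and 33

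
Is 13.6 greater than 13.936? No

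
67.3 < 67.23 False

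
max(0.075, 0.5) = 0.5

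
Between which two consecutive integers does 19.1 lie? 19 and 20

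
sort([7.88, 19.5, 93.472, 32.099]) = [7.88, 19.5, 32.099, 93.472]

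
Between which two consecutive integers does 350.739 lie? 350 and 351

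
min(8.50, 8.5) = 8.50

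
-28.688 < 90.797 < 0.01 False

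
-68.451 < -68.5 False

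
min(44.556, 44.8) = 44.556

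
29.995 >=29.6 True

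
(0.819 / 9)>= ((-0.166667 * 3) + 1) False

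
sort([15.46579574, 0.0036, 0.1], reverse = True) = [15.46579574, 0.1, 0.0036]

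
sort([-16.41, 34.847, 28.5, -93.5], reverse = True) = [34.847, 28.5, -16.41, -93.5]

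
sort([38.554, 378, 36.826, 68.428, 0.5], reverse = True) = [378, 68.428, 38.554, 36.826, 0.5]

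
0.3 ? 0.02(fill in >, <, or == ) >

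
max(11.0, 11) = 11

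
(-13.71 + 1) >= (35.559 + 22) False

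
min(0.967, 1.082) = 0.967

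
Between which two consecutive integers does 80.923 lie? 80 and 81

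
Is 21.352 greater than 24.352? No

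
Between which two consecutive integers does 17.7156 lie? 17 and 18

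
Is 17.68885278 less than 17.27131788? No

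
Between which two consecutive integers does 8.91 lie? 8 and 9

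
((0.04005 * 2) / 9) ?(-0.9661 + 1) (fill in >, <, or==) <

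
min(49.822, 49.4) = 49.4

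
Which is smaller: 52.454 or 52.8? 52.454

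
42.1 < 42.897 True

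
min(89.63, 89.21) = 89.21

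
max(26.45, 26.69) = 26.69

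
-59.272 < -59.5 False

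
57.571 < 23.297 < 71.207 False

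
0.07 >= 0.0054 True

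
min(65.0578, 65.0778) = 65.0578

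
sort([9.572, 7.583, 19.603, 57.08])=[7.583, 9.572, 19.603, 57.08]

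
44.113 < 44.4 True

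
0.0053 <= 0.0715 True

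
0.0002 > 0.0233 False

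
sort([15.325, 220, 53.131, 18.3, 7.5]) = [7.5, 15.325, 18.3, 53.131, 220]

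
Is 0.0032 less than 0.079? Yes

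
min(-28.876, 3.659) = -28.876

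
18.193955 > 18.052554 True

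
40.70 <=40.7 True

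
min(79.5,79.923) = 79.5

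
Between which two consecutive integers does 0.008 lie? 0 and 1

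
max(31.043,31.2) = 31.2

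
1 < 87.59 True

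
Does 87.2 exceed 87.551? No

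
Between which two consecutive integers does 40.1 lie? 40 and 41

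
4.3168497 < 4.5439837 True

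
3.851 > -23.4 True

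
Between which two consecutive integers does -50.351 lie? -51 and -50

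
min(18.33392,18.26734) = 18.26734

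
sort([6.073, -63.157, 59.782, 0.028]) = [-63.157, 0.028, 6.073, 59.782]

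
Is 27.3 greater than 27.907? No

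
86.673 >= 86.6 True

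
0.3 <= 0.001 False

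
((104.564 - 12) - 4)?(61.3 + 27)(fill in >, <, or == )>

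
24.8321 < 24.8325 True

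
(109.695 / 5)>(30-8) False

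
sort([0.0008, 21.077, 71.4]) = [0.0008, 21.077, 71.4]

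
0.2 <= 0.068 False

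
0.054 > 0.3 False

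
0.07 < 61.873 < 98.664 True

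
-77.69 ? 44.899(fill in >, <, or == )<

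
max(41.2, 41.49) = 41.49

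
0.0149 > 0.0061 True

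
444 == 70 False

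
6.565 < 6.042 False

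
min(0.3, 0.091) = 0.091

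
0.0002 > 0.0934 False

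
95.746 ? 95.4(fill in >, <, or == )>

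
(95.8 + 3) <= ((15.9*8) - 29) False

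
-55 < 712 True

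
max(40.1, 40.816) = 40.816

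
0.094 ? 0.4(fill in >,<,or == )<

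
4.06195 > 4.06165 True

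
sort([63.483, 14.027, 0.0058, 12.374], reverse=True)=[63.483, 14.027, 12.374, 0.0058]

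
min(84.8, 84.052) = 84.052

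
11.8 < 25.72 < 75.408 True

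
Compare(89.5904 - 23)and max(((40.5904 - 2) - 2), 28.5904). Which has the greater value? (89.5904 - 23)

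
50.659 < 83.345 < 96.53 True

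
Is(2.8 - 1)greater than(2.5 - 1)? Yes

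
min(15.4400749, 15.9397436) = 15.4400749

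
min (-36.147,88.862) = -36.147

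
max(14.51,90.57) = 90.57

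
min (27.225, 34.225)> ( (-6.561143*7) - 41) True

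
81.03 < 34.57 False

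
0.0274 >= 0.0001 True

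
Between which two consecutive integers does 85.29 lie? 85 and 86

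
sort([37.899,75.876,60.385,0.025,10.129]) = [0.025,10.129,37.899,60.385,75.876]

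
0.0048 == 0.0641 False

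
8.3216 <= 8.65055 True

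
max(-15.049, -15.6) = -15.049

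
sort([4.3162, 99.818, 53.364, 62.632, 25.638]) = [4.3162, 25.638, 53.364, 62.632, 99.818]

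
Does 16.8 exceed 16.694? Yes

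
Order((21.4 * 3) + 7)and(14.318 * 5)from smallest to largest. ((21.4 * 3) + 7), (14.318 * 5)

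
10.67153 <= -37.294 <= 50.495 False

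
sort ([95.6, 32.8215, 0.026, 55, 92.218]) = [0.026, 32.8215, 55, 92.218, 95.6]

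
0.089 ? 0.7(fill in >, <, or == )<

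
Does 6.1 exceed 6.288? No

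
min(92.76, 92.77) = 92.76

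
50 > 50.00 False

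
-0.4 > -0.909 True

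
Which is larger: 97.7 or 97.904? 97.904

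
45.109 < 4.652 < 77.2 False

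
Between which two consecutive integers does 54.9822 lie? 54 and 55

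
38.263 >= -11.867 True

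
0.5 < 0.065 False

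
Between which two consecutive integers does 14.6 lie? 14 and 15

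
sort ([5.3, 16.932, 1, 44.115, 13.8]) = [1, 5.3, 13.8, 16.932, 44.115]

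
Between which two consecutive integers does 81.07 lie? 81 and 82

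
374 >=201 True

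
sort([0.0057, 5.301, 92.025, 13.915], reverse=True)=[92.025, 13.915, 5.301, 0.0057]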